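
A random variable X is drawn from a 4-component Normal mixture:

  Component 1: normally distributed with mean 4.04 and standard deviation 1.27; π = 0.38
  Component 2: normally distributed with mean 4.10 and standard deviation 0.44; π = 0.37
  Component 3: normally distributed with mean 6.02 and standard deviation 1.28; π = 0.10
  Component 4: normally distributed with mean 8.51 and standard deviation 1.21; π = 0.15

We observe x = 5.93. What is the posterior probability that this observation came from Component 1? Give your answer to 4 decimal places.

0.5211

Apply Bayes' rule: the posterior for each component is proportional to its prior times its likelihood at x.
Component likelihoods at x = 5.93:
  L_1 = 0.103798
  L_2 = 0.000158941
  L_3 = 0.310904
  L_4 = 0.0339535
Prior × likelihood for each component:
  π_1·L_1 = 0.38 × 0.103798 = 0.0394432
  π_2·L_2 = 0.37 × 0.000158941 = 5.88082e-05
  π_3·L_3 = 0.10 × 0.310904 = 0.0310904
  π_4·L_4 = 0.15 × 0.0339535 = 0.00509302
Evidence: 0.0394432 + 5.88082e-05 + 0.0310904 + 0.00509302 = 0.0756855
Responsibility of Component 1: 0.0394432 / 0.0756855 ≈ 0.5211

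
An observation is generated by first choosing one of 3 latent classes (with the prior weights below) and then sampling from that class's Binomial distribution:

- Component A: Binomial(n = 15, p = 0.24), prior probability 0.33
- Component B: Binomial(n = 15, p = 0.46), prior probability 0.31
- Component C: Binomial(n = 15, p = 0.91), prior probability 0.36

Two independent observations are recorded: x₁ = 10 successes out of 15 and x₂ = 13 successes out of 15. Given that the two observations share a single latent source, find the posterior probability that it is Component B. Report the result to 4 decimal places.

0.0356

The responsibility of component k is π_k f_k(x) divided by Σ_j π_j f_j(x).
Since both observations come from the same component, the likelihood for component k is f_k(x₁)·f_k(x₂).
  p_A = [0.000482765] × [5.31573e-07] = 2.56625e-10
  p_B = [0.0584928] × [0.00126424] = 7.39488e-05
  p_C = [0.00690529] × [0.249582] = 0.00172343
Prior × likelihood for each component:
  π_A·p_A = 0.33 × 2.56625e-10 = 8.46861e-11
  π_B·p_B = 0.31 × 7.39488e-05 = 2.29241e-05
  π_C·p_C = 0.36 × 0.00172343 = 0.000620436
Evidence: 8.46861e-11 + 2.29241e-05 + 0.000620436 = 0.00064336
So the posterior for Component B is 2.29241e-05 / 0.00064336 ≈ 0.0356.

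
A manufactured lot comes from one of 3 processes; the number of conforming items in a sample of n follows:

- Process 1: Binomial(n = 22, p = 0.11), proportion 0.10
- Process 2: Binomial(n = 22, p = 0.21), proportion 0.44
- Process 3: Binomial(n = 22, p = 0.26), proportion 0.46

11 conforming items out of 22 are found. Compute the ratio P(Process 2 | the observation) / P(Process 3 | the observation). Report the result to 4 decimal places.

Only the two components matter; the odds are (π_i f_i(x)) / (π_j f_j(x)).
Evaluate each component's likelihood at the observed value:
  p_1 = 5.58553e-06
  p_2 = 0.00184827
  p_3 = 0.00943433
Posterior odds = (π_2·p_2) / (π_3·p_3) = (0.44·0.00184827) / (0.46·0.00943433) = 0.000813239 / 0.00433979 ≈ 0.1874

0.1874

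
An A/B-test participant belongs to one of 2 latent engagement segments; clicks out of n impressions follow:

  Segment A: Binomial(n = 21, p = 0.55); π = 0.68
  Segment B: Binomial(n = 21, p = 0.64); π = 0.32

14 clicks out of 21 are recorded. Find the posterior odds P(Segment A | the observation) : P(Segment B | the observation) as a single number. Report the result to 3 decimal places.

1.214

Since P(k|x) ∝ π_k f_k(x), the posterior odds are π_i f_i(x) / (π_j f_j(x)).
Binomial probabilities:
  f_A = C(21,14)·0.55^14·0.45^7 = 116280·0.000231781·0.00373669 = 0.100709
  f_B = C(21,14)·0.64^14·0.36^7 = 116280·0.00193428·0.000783642 = 0.176255
0.0684824 / 0.0564017 ≈ 1.214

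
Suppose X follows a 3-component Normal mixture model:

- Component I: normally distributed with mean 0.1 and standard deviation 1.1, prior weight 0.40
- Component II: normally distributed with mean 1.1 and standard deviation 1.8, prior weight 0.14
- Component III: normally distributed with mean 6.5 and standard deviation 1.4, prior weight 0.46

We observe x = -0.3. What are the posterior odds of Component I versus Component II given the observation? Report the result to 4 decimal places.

5.9219

Posterior odds = (π_i f_i(x)) / (π_j f_j(x)); the normalising sum cancels.
Component likelihoods at x = -0.3:
  f_I = (1/(1.1·√(2π)))·exp(−(-0.3−0.1)²/(2·1.1²)) = 0.362675·exp(-0.06612) = 0.339472
  f_II = (1/(1.8·√(2π)))·exp(−(-0.3−1.1)²/(2·1.8²)) = 0.221635·exp(-0.30247) = 0.163786
  f_III = (1/(1.4·√(2π)))·exp(−(-0.3−6.5)²/(2·1.4²)) = 0.284959·exp(-11.79592) = 2.14724e-06
0.135789 / 0.02293 ≈ 5.9219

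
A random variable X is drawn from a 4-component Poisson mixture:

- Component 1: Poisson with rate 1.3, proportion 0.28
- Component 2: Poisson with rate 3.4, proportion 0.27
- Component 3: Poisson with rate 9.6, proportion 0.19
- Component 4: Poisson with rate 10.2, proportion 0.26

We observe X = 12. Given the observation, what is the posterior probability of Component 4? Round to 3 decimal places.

By Bayes' theorem, P(k | x) = w_k f_k(x) / Σ_j w_j f_j(x).
Evaluate each component's likelihood at the observed value:
  f_1 = e^(−1.3)·1.3^12/12! = 1.32556e-08
  f_2 = e^(−3.4)·3.4^12/12! = 0.000166268
  f_3 = e^(−9.6)·9.6^12/12! = 0.0866345
  f_4 = e^(−10.2)·10.2^12/12! = 0.098415
Unnormalised posteriors:
  w_1·f_1 = 0.28 × 1.32556e-08 = 3.71158e-09
  w_2·f_2 = 0.27 × 0.000166268 = 4.48924e-05
  w_3·f_3 = 0.19 × 0.0866345 = 0.0164606
  w_4·f_4 = 0.26 × 0.098415 = 0.0255879
Denominator: 3.71158e-09 + 4.48924e-05 + 0.0164606 + 0.0255879 = 0.0420934
P(Component 4 | x) ≈ 0.608

0.608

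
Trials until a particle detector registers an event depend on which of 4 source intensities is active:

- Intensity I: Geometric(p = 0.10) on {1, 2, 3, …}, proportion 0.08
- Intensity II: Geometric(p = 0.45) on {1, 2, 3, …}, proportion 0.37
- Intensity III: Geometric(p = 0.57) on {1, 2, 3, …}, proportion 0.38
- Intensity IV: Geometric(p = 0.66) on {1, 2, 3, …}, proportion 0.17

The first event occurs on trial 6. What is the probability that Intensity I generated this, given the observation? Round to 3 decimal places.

By Bayes' theorem, P(k | x) = π_k f_k(x) / Σ_j π_j f_j(x).
Component likelihoods at x = 6:
  f_I = 0.059049
  f_II = 0.0226478
  f_III = 0.00837948
  f_IV = 0.00299874
Prior × likelihood for each component:
  π_I·f_I = 0.08 × 0.059049 = 0.00472392
  π_II·f_II = 0.37 × 0.0226478 = 0.00837968
  π_III·f_III = 0.38 × 0.00837948 = 0.0031842
  π_IV·f_IV = 0.17 × 0.00299874 = 0.000509785
Evidence: 0.00472392 + 0.00837968 + 0.0031842 + 0.000509785 = 0.0167976
P(Intensity I | the observation) = 0.00472392 / 0.0167976 ≈ 0.281

0.281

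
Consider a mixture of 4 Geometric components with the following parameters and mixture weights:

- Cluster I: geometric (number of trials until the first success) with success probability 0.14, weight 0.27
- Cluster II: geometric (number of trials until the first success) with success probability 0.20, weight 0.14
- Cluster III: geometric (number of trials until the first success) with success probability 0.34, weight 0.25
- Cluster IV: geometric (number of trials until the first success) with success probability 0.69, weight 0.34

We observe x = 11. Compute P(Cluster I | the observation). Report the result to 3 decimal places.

0.658

Posterior ∝ prior × likelihood, so P(k | x) ∝ π_k f_k(x); normalise over all components.
Geometric probabilities:
  p_I = 0.0309822
  p_II = 0.0214748
  p_III = 0.00533235
  p_IV = 5.65544e-06
Unnormalised posteriors:
  π_I·p_I = 0.27 × 0.0309822 = 0.0083652
  π_II·p_II = 0.14 × 0.0214748 = 0.00300648
  π_III·p_III = 0.25 × 0.00533235 = 0.00133309
  π_IV·p_IV = 0.34 × 5.65544e-06 = 1.92285e-06
Marginal: 0.0083652 + 0.00300648 + 0.00133309 + 1.92285e-06 = 0.0127067
P(Cluster I | the observation) = 0.0083652 / 0.0127067 ≈ 0.658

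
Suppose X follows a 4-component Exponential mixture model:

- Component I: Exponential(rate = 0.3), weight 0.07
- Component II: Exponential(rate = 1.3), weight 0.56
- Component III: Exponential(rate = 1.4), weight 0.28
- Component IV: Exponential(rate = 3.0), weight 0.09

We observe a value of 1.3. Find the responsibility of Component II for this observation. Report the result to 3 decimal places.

By Bayes' theorem, P(k | x) = π_k f_k(x) / Σ_j π_j f_j(x).
Exponential densities:
  f_I = 0.203117
  f_II = 0.239875
  f_III = 0.226836
  f_IV = 0.0607257
Multiply by the mixture weights:
  π_I·f_I = 0.07 × 0.203117 = 0.0142182
  π_II·f_II = 0.56 × 0.239875 = 0.13433
  π_III·f_III = 0.28 × 0.226836 = 0.0635141
  π_IV·f_IV = 0.09 × 0.0607257 = 0.00546532
Denominator: 0.0142182 + 0.13433 + 0.0635141 + 0.00546532 = 0.217528
P(Component II | the observation) = 0.13433 / 0.217528 ≈ 0.618

0.618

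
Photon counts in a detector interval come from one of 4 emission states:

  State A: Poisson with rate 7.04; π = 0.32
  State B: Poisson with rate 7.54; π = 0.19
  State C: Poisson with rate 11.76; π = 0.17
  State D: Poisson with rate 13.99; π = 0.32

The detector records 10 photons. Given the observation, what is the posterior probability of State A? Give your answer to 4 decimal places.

The responsibility of component k is P(Z=k) f_k(x) divided by Σ_j P(Z=j) f_j(x).
Evaluate each component's likelihood at the observed value:
  f_A = 0.0721989
  f_B = 0.0869701
  f_C = 0.108895
  f_D = 0.0664713
Unnormalised posteriors:
  P(Z=A)·f_A = 0.32 × 0.0721989 = 0.0231036
  P(Z=B)·f_B = 0.19 × 0.0869701 = 0.0165243
  P(Z=C)·f_C = 0.17 × 0.108895 = 0.0185121
  P(Z=D)·f_D = 0.32 × 0.0664713 = 0.0212708
Evidence: 0.0231036 + 0.0165243 + 0.0185121 + 0.0212708 = 0.0794109
Responsibility of State A: 0.0231036 / 0.0794109 ≈ 0.2909

0.2909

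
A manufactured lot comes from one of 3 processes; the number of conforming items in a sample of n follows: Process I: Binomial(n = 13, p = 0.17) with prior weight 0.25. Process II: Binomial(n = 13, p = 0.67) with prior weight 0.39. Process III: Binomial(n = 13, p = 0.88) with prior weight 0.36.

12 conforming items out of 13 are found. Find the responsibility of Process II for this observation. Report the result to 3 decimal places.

P(component k | x) = w_k·f_k(x) / marginal(x), where marginal(x) = Σ_j w_j·f_j(x).
Binomial probabilities:
  L_I = C(13,12)·0.17^12·0.83^1 = 13·5.82622e-10·0.83 = 6.28649e-09
  L_II = C(13,12)·0.67^12·0.33^1 = 13·0.00818272·0.33 = 0.0351039
  L_III = C(13,12)·0.88^12·0.12^1 = 13·0.215671·0.12 = 0.336447
Unnormalised posteriors:
  w_I·L_I = 0.25 × 6.28649e-09 = 1.57162e-09
  w_II·L_II = 0.39 × 0.0351039 = 0.0136905
  w_III·L_III = 0.36 × 0.336447 = 0.121121
Marginal: 1.57162e-09 + 0.0136905 + 0.121121 = 0.134811
So the posterior for Process II is 0.0136905 / 0.134811 ≈ 0.102.

0.102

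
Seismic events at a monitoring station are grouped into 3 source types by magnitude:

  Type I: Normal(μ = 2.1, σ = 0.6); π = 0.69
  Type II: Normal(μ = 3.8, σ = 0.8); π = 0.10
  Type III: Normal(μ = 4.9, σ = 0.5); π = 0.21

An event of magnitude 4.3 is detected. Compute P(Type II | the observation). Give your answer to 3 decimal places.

Apply Bayes' rule: the posterior for each component is proportional to its prior times its likelihood at x.
Component likelihoods at x = 4.3:
  p_I = (1/(0.6·√(2π)))·exp(−(4.3−2.1)²/(2·0.6²)) = 0.664904·exp(-6.72222) = 0.000800451
  p_II = (1/(0.8·√(2π)))·exp(−(4.3−3.8)²/(2·0.8²)) = 0.498678·exp(-0.19531) = 0.410201
  p_III = (1/(0.5·√(2π)))·exp(−(4.3−4.9)²/(2·0.5²)) = 0.797885·exp(-0.72000) = 0.388372
Unnormalised posteriors:
  π_I·p_I = 0.69 × 0.000800451 = 0.000552311
  π_II·p_II = 0.10 × 0.410201 = 0.0410201
  π_III·p_III = 0.21 × 0.388372 = 0.0815581
Normaliser: 0.000552311 + 0.0410201 + 0.0815581 = 0.123131
So the posterior for Type II is 0.0410201 / 0.123131 ≈ 0.333.

0.333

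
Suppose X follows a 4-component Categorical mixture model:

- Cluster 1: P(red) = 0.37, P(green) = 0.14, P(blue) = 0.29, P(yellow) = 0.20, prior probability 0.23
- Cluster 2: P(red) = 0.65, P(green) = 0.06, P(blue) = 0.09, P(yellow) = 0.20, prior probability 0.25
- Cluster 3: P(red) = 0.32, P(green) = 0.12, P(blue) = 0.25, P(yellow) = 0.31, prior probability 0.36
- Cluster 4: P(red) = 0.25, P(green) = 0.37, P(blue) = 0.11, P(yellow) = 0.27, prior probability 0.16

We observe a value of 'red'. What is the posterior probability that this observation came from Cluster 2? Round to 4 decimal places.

0.4034

Posterior ∝ prior × likelihood, so P(k | x) ∝ w_k f_k(x); normalise over all components.
Evaluate each component's likelihood at the observed value:
  L_1 = P(red | comp) = 0.37
  L_2 = P(red | comp) = 0.65
  L_3 = P(red | comp) = 0.32
  L_4 = P(red | comp) = 0.25
Unnormalised posteriors:
  w_1·L_1 = 0.23 × 0.37 = 0.0851
  w_2·L_2 = 0.25 × 0.65 = 0.1625
  w_3·L_3 = 0.36 × 0.32 = 0.1152
  w_4·L_4 = 0.16 × 0.25 = 0.04
Marginal: 0.0851 + 0.1625 + 0.1152 + 0.04 = 0.4028
P(Cluster 2 | data) = 0.1625 / 0.4028 ≈ 0.4034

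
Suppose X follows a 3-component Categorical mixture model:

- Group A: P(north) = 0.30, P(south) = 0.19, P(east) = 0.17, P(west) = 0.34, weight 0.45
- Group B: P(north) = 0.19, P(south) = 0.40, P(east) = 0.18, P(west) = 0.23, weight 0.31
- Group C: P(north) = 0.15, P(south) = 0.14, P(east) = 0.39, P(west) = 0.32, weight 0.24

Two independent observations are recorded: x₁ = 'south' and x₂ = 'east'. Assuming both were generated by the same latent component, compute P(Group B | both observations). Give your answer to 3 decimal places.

0.447

P(component k | x) = π_k·f_k(x) / marginal(x), where marginal(x) = Σ_j π_j·f_j(x).
Since both observations come from the same component, the likelihood for component k is f_k(x₁)·f_k(x₂).
  p_A = [P(south | comp) = 0.19] × [0.17] = 0.0323
  p_B = [P(south | comp) = 0.40] × [0.18] = 0.072
  p_C = [P(south | comp) = 0.14] × [0.39] = 0.0546
Multiply by the mixture weights:
  π_A·p_A = 0.45 × 0.0323 = 0.014535
  π_B·p_B = 0.31 × 0.072 = 0.02232
  π_C·p_C = 0.24 × 0.0546 = 0.013104
Normaliser: 0.014535 + 0.02232 + 0.013104 = 0.049959
P(Group B | x) = 0.02232 / 0.049959 ≈ 0.447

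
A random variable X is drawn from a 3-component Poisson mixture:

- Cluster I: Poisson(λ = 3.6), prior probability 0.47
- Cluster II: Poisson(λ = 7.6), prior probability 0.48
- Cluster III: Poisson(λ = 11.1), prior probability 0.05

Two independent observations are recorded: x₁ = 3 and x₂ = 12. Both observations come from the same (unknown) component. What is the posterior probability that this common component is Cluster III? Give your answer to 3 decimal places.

P(component k | x) = π_k·f_k(x) / marginal(x), where marginal(x) = Σ_j π_j·f_j(x).
Since both observations come from the same component, the likelihood for component k is f_k(x₁)·f_k(x₂).
  L_I = [e^(−3.6)·3.6^3/3! = 0.212469] × [0.000270292] = 5.74287e-05
  L_II = [e^(−7.6)·7.6^3/3! = 0.0366144] × [0.0387961] = 0.00142049
  L_III = [e^(−11.1)·11.1^3/3! = 0.00344468] × [0.110375] = 0.000380206
Weight by the priors:
  π_I·L_I = 0.47 × 5.74287e-05 = 2.69915e-05
  π_II·L_II = 0.48 × 0.00142049 = 0.000681837
  π_III·L_III = 0.05 × 0.000380206 = 1.90103e-05
Evidence: 2.69915e-05 + 0.000681837 + 1.90103e-05 = 0.000727839
Responsibility of Cluster III: 1.90103e-05 / 0.000727839 ≈ 0.026

0.026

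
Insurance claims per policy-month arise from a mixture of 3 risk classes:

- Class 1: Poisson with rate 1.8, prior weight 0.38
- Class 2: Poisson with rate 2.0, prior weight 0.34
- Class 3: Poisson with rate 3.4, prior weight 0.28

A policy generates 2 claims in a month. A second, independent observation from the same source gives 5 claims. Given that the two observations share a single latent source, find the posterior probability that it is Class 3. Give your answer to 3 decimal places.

Apply Bayes' rule: the posterior for each component is proportional to its prior times its likelihood at x.
Since both observations come from the same component, the likelihood for component k is f_k(x₁)·f_k(x₂).
  p_1 = [0.267784] × [0.0260286] = 0.00697005
  p_2 = [0.270671] × [0.0360894] = 0.00976834
  p_3 = [0.192898] × [0.126361] = 0.0243747
Prior × likelihood for each component:
  w_1·p_1 = 0.38 × 0.00697005 = 0.00264862
  w_2·p_2 = 0.34 × 0.00976834 = 0.00332124
  w_3·p_3 = 0.28 × 0.0243747 = 0.00682491
Evidence: 0.00264862 + 0.00332124 + 0.00682491 = 0.0127948
P(Class 3 | x₁,x₂) = 0.00682491 / 0.0127948 ≈ 0.533

0.533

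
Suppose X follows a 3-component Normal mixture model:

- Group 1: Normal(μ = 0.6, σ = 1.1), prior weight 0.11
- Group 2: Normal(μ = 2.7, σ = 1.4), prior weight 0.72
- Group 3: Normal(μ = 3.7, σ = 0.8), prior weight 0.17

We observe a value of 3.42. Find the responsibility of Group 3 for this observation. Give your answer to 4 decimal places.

0.3055

Apply Bayes' rule: the posterior for each component is proportional to its prior times its likelihood at x.
Evaluate each component's likelihood at the observed value:
  L_1 = (1/(1.1·√(2π)))·exp(−(3.42−0.6)²/(2·1.1²)) = 0.362675·exp(-3.28612) = 0.0135636
  L_2 = (1/(1.4·√(2π)))·exp(−(3.42−2.7)²/(2·1.4²)) = 0.284959·exp(-0.13224) = 0.24966
  L_3 = (1/(0.8·√(2π)))·exp(−(3.42−3.7)²/(2·0.8²)) = 0.498678·exp(-0.06125) = 0.46905
Weight by the priors:
  π_1·L_1 = 0.11 × 0.0135636 = 0.001492
  π_2·L_2 = 0.72 × 0.24966 = 0.179755
  π_3·L_3 = 0.17 × 0.46905 = 0.0797386
Normaliser: 0.001492 + 0.179755 + 0.0797386 = 0.260986
P(Group 3 | x) = 0.0797386 / 0.260986 ≈ 0.3055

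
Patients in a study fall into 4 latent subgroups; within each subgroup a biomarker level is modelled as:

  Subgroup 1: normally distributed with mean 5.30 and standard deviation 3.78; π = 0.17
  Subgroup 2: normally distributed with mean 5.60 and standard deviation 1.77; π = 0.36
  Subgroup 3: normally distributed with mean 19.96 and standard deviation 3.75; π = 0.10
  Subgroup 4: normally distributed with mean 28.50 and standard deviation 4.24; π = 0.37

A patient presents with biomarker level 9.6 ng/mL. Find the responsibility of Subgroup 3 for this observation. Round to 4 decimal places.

P(component k | x) = P(Z=k)·f_k(x) / marginal(x), where marginal(x) = Σ_j P(Z=j)·f_j(x).
Evaluate each component's likelihood at the observed value:
  p_1 = 0.0552608
  p_2 = 0.0175366
  p_3 = 0.00234175
  p_4 = 4.55919e-06
Prior × likelihood for each component:
  P(Z=1)·p_1 = 0.17 × 0.0552608 = 0.00939434
  P(Z=2)·p_2 = 0.36 × 0.0175366 = 0.00631319
  P(Z=3)·p_3 = 0.10 × 0.00234175 = 0.000234175
  P(Z=4)·p_4 = 0.37 × 4.55919e-06 = 1.6869e-06
Denominator: 0.00939434 + 0.00631319 + 0.000234175 + 1.6869e-06 = 0.0159434
Responsibility of Subgroup 3: 0.000234175 / 0.0159434 ≈ 0.0147

0.0147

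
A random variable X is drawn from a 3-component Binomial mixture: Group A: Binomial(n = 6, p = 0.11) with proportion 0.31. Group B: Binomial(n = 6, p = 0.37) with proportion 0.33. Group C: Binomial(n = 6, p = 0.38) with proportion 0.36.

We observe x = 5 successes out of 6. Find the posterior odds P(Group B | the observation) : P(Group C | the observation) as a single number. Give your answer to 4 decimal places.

0.8152

The posterior odds equal the prior odds times the likelihood ratio: (π_i/π_j)·(f_i(x)/f_j(x)).
Binomial probabilities:
  p_A = C(6,5)·0.11^5·0.89^1 = 6·1.61051e-05·0.89 = 8.60012e-05
  p_B = C(6,5)·0.37^5·0.63^1 = 6·0.0069344·0.63 = 0.026212
  p_C = C(6,5)·0.38^5·0.62^1 = 6·0.00792352·0.62 = 0.0294755
0.00864997 / 0.0106112 ≈ 0.8152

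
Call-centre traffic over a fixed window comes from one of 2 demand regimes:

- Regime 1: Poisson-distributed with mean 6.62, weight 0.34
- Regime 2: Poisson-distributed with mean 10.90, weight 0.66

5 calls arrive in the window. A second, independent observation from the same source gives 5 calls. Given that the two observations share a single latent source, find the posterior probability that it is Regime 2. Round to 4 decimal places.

0.0517

P(component k | x) = w_k·f_k(x) / marginal(x), where marginal(x) = Σ_j w_j·f_j(x).
Since both observations come from the same component, the likelihood for component k is f_k(x₁)·f_k(x₂).
  f_1 = [0.14128] × [0.14128] = 0.0199599
  f_2 = [0.0236669] × [0.0236669] = 0.000560122
Multiply by the mixture weights:
  w_1·f_1 = 0.34 × 0.0199599 = 0.00678637
  w_2·f_2 = 0.66 × 0.000560122 = 0.000369681
Denominator: 0.00678637 + 0.000369681 = 0.00715605
Responsibility of Regime 2: 0.000369681 / 0.00715605 ≈ 0.0517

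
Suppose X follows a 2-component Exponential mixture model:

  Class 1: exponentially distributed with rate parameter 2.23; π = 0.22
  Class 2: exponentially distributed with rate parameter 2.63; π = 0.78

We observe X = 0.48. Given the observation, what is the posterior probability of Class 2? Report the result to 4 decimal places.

0.7753

Posterior ∝ prior × likelihood, so P(k | x) ∝ P(Z=k) f_k(x); normalise over all components.
Evaluate each component's likelihood at the observed value:
  L_1 = 0.764603
  L_2 = 0.744222
Weight by the priors:
  P(Z=1)·L_1 = 0.22 × 0.764603 = 0.168213
  P(Z=2)·L_2 = 0.78 × 0.744222 = 0.580493
Denominator: 0.168213 + 0.580493 = 0.748706
P(Class 2 | data) = 0.580493 / 0.748706 ≈ 0.7753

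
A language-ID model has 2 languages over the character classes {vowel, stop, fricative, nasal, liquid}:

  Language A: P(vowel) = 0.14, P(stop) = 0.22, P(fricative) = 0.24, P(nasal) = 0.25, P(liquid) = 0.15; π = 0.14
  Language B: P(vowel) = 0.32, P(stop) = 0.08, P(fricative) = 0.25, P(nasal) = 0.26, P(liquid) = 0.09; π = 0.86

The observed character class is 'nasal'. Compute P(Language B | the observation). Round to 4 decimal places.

The responsibility of component k is w_k f_k(x) divided by Σ_j w_j f_j(x).
Categorical probabilities:
  f_A = 0.25
  f_B = 0.26
Prior × likelihood for each component:
  w_A·f_A = 0.14 × 0.25 = 0.035
  w_B·f_B = 0.86 × 0.26 = 0.2236
Evidence: 0.035 + 0.2236 = 0.2586
P(Language B | data) = 0.2236 / 0.2586 ≈ 0.8647

0.8647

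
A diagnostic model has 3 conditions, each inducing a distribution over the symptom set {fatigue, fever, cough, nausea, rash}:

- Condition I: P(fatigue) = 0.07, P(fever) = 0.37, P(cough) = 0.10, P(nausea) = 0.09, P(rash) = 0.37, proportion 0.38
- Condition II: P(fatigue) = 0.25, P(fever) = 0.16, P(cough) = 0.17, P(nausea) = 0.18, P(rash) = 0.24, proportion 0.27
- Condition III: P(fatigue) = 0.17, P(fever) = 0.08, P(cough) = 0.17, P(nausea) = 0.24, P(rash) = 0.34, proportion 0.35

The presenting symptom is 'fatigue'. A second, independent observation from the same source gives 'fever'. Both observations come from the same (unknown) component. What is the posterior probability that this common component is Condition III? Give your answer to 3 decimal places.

By Bayes' theorem, P(k | x) = π_k f_k(x) / Σ_j π_j f_j(x).
Since both observations come from the same component, the likelihood for component k is f_k(x₁)·f_k(x₂).
  f_I = [P(fatigue | comp) = 0.07] × [0.37] = 0.0259
  f_II = [P(fatigue | comp) = 0.25] × [0.16] = 0.04
  f_III = [P(fatigue | comp) = 0.17] × [0.08] = 0.0136
Weight by the priors:
  π_I·f_I = 0.38 × 0.0259 = 0.009842
  π_II·f_II = 0.27 × 0.04 = 0.0108
  π_III·f_III = 0.35 × 0.0136 = 0.00476
Denominator: 0.009842 + 0.0108 + 0.00476 = 0.025402
P(Condition III | x₁, x₂) ≈ 0.187

0.187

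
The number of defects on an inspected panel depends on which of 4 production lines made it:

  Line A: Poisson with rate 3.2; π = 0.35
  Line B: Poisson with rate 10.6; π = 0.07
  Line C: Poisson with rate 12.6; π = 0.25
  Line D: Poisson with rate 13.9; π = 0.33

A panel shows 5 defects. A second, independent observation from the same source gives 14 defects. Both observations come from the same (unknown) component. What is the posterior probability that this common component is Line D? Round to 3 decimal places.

0.287

By Bayes' theorem, P(k | x) = P(Z=k) f_k(x) / Σ_j P(Z=j) f_j(x).
Since both observations come from the same component, the likelihood for component k is f_k(x₁)·f_k(x₂).
  L_A = [0.113979] × [5.52013e-06] = 6.29181e-07
  L_B = [0.027786] × [0.0646178] = 0.00179547
  L_C = [0.00892403] × [0.0983261] = 0.000877465
  L_D = [0.00397374] × [0.105951] = 0.000421022
Unnormalised posteriors:
  P(Z=A)·L_A = 0.35 × 6.29181e-07 = 2.20213e-07
  P(Z=B)·L_B = 0.07 × 0.00179547 = 0.000125683
  P(Z=C)·L_C = 0.25 × 0.000877465 = 0.000219366
  P(Z=D)·L_D = 0.33 × 0.000421022 = 0.000138937
Denominator: 2.20213e-07 + 0.000125683 + 0.000219366 + 0.000138937 = 0.000484207
P(Line D | x₁,x₂) ≈ 0.287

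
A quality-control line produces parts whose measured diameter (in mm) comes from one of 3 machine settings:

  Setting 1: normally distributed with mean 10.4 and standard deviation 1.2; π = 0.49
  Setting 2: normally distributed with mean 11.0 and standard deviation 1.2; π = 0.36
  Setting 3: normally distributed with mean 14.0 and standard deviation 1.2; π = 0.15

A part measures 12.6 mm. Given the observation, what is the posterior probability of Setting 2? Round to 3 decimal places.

Apply Bayes' rule: the posterior for each component is proportional to its prior times its likelihood at x.
Normal densities:
  f_1 = (1/(1.2·√(2π)))·exp(−(12.6−10.4)²/(2·1.2²)) = 0.332452·exp(-1.68056) = 0.061926
  f_2 = (1/(1.2·√(2π)))·exp(−(12.6−11.0)²/(2·1.2²)) = 0.332452·exp(-0.88889) = 0.136675
  f_3 = (1/(1.2·√(2π)))·exp(−(12.6−14.0)²/(2·1.2²)) = 0.332452·exp(-0.68056) = 0.168332
Multiply by the mixture weights:
  P(Z=1)·f_1 = 0.49 × 0.061926 = 0.0303437
  P(Z=2)·f_2 = 0.36 × 0.136675 = 0.049203
  P(Z=3)·f_3 = 0.15 × 0.168332 = 0.0252498
Evidence: 0.0303437 + 0.049203 + 0.0252498 = 0.104797
P(Setting 2 | 12.6 mm) ≈ 0.470

0.470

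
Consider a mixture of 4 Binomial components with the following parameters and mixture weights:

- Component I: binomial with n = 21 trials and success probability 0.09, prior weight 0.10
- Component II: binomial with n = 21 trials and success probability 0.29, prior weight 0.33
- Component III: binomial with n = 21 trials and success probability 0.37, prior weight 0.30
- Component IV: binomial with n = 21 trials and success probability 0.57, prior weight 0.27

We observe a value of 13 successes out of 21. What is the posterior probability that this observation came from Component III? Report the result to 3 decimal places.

By Bayes' theorem, P(k | x) = P(Z=k) f_k(x) / Σ_j P(Z=j) f_j(x).
Component likelihoods at x = 13 successes out of 21:
  p_I = C(21,13)·0.09^13·0.91^8 = 203490·2.54187e-14·0.470253 = 2.43235e-09
  p_II = C(21,13)·0.29^13·0.71^8 = 203490·1.02606e-07·0.0645754 = 0.00134829
  p_III = C(21,13)·0.37^13·0.63^8 = 203490·2.43569e-06·0.0248156 = 0.0122996
  p_IV = C(21,13)·0.57^13·0.43^8 = 203490·0.00067046·0.00116882 = 0.159464
Multiply by the mixture weights:
  P(Z=I)·p_I = 0.10 × 2.43235e-09 = 2.43235e-10
  P(Z=II)·p_II = 0.33 × 0.00134829 = 0.000444936
  P(Z=III)·p_III = 0.30 × 0.0122996 = 0.00368987
  P(Z=IV)·p_IV = 0.27 × 0.159464 = 0.0430554
Normaliser: 2.43235e-10 + 0.000444936 + 0.00368987 + 0.0430554 = 0.0471902
Responsibility of Component III: 0.00368987 / 0.0471902 ≈ 0.078

0.078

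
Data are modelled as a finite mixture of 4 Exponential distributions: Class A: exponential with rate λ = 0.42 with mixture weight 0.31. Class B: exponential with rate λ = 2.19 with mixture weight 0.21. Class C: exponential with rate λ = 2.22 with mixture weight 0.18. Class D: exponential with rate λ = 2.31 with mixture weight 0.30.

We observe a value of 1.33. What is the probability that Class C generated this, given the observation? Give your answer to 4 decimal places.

0.1369

Posterior ∝ prior × likelihood, so P(k | x) ∝ w_k f_k(x); normalise over all components.
Evaluate each component's likelihood at the observed value:
  p_A = 0.42·e^(−0.42·1.33) = 0.42·e^(−0.5586) = 0.240244
  p_B = 2.19·e^(−2.19·1.33) = 2.19·e^(−2.9127) = 0.11898
  p_C = 2.22·e^(−2.22·1.33) = 2.22·e^(−2.9526) = 0.115892
  p_D = 2.31·e^(−2.31·1.33) = 2.31·e^(−3.0723) = 0.106987
Multiply by the mixture weights:
  w_A·p_A = 0.31 × 0.240244 = 0.0744756
  w_B·p_B = 0.21 × 0.11898 = 0.0249858
  w_C·p_C = 0.18 × 0.115892 = 0.0208606
  w_D·p_D = 0.30 × 0.106987 = 0.032096
Denominator: 0.0744756 + 0.0249858 + 0.0208606 + 0.032096 = 0.152418
P(Class C | data) = 0.0208606 / 0.152418 ≈ 0.1369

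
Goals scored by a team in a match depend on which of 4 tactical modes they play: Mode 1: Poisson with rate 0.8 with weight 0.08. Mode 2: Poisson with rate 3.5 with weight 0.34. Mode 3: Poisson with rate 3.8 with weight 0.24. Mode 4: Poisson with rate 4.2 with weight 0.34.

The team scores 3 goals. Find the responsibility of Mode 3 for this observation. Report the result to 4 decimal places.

P(component k | x) = w_k·f_k(x) / marginal(x), where marginal(x) = Σ_j w_j·f_j(x).
Poisson probabilities:
  L_1 = 0.0383427
  L_2 = 0.215785
  L_3 = 0.204588
  L_4 = 0.185165
Weight by the priors:
  w_1·L_1 = 0.08 × 0.0383427 = 0.00306742
  w_2·L_2 = 0.34 × 0.215785 = 0.0733671
  w_3·L_3 = 0.24 × 0.204588 = 0.0491012
  w_4·L_4 = 0.34 × 0.185165 = 0.0629562
Denominator: 0.00306742 + 0.0733671 + 0.0491012 + 0.0629562 = 0.188492
P(Mode 3 | the observation) ≈ 0.2605

0.2605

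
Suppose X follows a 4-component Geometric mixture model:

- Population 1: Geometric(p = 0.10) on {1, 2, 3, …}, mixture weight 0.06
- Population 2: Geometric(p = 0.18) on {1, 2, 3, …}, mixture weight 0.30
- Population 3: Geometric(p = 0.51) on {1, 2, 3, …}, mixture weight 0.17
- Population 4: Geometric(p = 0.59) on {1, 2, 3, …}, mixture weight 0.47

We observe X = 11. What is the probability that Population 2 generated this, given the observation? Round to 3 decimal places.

By Bayes' theorem, P(k | x) = π_k f_k(x) / Σ_j π_j f_j(x).
Geometric probabilities:
  f_1 = 0.10·(1−0.10)^10 = 0.10·0.348678 = 0.0348678
  f_2 = 0.18·(1−0.18)^10 = 0.18·0.137448 = 0.0247406
  f_3 = 0.51·(1−0.51)^10 = 0.51·0.000797923 = 0.000406941
  f_4 = 0.59·(1−0.59)^10 = 0.59·0.000134227 = 7.91937e-05
Prior × likelihood for each component:
  π_1·f_1 = 0.06 × 0.0348678 = 0.00209207
  π_2·f_2 = 0.30 × 0.0247406 = 0.00742219
  π_3·f_3 = 0.17 × 0.000406941 = 6.91799e-05
  π_4·f_4 = 0.47 × 7.91937e-05 = 3.7221e-05
Normaliser: 0.00209207 + 0.00742219 + 6.91799e-05 + 3.7221e-05 = 0.00962067
P(Population 2 | 11) = 0.00742219 / 0.00962067 ≈ 0.771

0.771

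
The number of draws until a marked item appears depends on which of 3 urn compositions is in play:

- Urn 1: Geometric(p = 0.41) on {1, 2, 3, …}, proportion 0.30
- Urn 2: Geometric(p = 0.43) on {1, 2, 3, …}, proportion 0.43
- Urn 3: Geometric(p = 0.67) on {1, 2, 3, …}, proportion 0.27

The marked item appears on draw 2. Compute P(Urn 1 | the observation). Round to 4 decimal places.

P(component k | x) = π_k·f_k(x) / marginal(x), where marginal(x) = Σ_j π_j·f_j(x).
Component likelihoods at x = 2:
  p_1 = 0.41·(1−0.41)^1 = 0.41·0.59 = 0.2419
  p_2 = 0.43·(1−0.43)^1 = 0.43·0.57 = 0.2451
  p_3 = 0.67·(1−0.67)^1 = 0.67·0.33 = 0.2211
Unnormalised posteriors:
  π_1·p_1 = 0.30 × 0.2419 = 0.07257
  π_2·p_2 = 0.43 × 0.2451 = 0.105393
  π_3·p_3 = 0.27 × 0.2211 = 0.059697
Sum: 0.07257 + 0.105393 + 0.059697 = 0.23766
Responsibility of Urn 1: 0.07257 / 0.23766 ≈ 0.3054

0.3054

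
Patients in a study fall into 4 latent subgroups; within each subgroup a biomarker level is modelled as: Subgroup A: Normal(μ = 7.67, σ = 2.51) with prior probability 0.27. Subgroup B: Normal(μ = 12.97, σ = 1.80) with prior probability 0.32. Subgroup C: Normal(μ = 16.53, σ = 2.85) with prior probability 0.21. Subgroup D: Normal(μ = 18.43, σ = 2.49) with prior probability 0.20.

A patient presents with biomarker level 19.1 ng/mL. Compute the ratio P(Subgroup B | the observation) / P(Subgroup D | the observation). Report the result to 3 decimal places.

0.007

Since P(k|x) ∝ w_k f_k(x), the posterior odds are w_i f_i(x) / (w_j f_j(x)).
Component likelihoods at x = 19.1 ng/mL:
  p_A = 4.99187e-06
  p_B = 0.000671747
  p_C = 0.0932158
  p_D = 0.154521
Odds = (0.32/0.20) × (0.000671747/0.154521) = 1.6 × 0.00434727 ≈ 0.007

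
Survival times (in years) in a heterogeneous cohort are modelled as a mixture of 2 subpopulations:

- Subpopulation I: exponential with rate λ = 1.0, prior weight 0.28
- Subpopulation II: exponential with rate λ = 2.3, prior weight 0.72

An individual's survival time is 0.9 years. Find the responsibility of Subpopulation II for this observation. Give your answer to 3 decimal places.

By Bayes' theorem, P(k | x) = P(Z=k) f_k(x) / Σ_j P(Z=j) f_j(x).
Evaluate each component's likelihood at the observed value:
  p_I = 0.40657
  p_II = 0.290227
Weight by the priors:
  P(Z=I)·p_I = 0.28 × 0.40657 = 0.11384
  P(Z=II)·p_II = 0.72 × 0.290227 = 0.208964
Marginal: 0.11384 + 0.208964 = 0.322803
P(Subpopulation II | the observation) ≈ 0.647

0.647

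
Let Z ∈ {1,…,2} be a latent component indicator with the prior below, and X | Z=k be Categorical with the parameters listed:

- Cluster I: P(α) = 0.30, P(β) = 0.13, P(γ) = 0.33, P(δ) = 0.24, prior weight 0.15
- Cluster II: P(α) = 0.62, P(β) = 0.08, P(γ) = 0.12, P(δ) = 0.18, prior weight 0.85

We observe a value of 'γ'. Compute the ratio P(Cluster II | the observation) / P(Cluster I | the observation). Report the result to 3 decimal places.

2.061

Posterior odds = (π_i f_i(x)) / (π_j f_j(x)); the normalising sum cancels.
Component likelihoods at x = 'γ':
  p_I = 0.33
  p_II = 0.12
0.102 / 0.0495 ≈ 2.061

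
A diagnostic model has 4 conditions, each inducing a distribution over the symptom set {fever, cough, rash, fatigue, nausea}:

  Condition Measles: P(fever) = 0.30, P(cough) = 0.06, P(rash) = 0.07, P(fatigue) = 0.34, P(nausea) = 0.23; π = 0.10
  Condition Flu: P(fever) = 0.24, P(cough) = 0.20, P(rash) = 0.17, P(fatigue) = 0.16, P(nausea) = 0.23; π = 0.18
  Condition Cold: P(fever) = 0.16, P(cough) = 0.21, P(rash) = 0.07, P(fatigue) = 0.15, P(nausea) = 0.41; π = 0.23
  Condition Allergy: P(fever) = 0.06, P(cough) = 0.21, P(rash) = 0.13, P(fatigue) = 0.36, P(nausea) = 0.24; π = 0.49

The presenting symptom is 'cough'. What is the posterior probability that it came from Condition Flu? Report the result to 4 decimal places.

P(component k | x) = π_k·f_k(x) / marginal(x), where marginal(x) = Σ_j π_j·f_j(x).
Categorical probabilities:
  L_Measles = P(cough | comp) = 0.06
  L_Flu = P(cough | comp) = 0.20
  L_Cold = P(cough | comp) = 0.21
  L_Allergy = P(cough | comp) = 0.21
Unnormalised posteriors:
  π_Measles·L_Measles = 0.10 × 0.06 = 0.006
  π_Flu·L_Flu = 0.18 × 0.2 = 0.036
  π_Cold·L_Cold = 0.23 × 0.21 = 0.0483
  π_Allergy·L_Allergy = 0.49 × 0.21 = 0.1029
Sum: 0.006 + 0.036 + 0.0483 + 0.1029 = 0.1932
P(Condition Flu | 'cough') ≈ 0.1863

0.1863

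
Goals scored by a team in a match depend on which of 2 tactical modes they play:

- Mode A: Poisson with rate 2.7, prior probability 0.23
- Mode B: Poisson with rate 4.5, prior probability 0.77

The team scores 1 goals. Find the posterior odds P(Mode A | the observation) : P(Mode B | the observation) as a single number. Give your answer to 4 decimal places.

Posterior odds = (π_i f_i(x)) / (π_j f_j(x)); the normalising sum cancels.
Poisson probabilities:
  p_A = e^(−2.7)·2.7^1/1! = 0.181455
  p_B = e^(−4.5)·4.5^1/1! = 0.0499905
Odds = (0.23/0.77) × (0.181455/0.0499905) = 0.298701 × 3.62979 ≈ 1.0842

1.0842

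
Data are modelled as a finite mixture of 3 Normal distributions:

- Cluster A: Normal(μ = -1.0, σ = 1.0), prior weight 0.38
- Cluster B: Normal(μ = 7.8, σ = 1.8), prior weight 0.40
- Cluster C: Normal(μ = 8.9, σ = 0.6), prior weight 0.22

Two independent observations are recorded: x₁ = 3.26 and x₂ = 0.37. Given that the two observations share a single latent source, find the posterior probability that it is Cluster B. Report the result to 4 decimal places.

Posterior ∝ prior × likelihood, so P(k | x) ∝ π_k f_k(x); normalise over all components.
Since both observations come from the same component, the likelihood for component k is f_k(x₁)·f_k(x₂).
  f_A = [(1/(1.0·√(2π)))·exp(−(3.26−-1.0)²/(2·1.0²)) = 0.398942·exp(-9.07380) = 4.57308e-05] × [0.15608] = 7.13765e-06
  f_B = [(1/(1.8·√(2π)))·exp(−(3.26−7.8)²/(2·1.8²)) = 0.221635·exp(-3.18080) = 0.00920943] × [4.42347e-05] = 4.07377e-07
  f_C = [(1/(0.6·√(2π)))·exp(−(3.26−8.9)²/(2·0.6²)) = 0.664904·exp(-44.18000) = 4.32144e-20] × [8.59698e-45] = 3.71513e-64
Weight by the priors:
  π_A·f_A = 0.38 × 7.13765e-06 = 2.71231e-06
  π_B·f_B = 0.40 × 4.07377e-07 = 1.62951e-07
  π_C·f_C = 0.22 × 3.71513e-64 = 8.17329e-65
Marginal: 2.71231e-06 + 1.62951e-07 + 8.17329e-65 = 2.87526e-06
So the posterior for Cluster B is 1.62951e-07 / 2.87526e-06 ≈ 0.0567.

0.0567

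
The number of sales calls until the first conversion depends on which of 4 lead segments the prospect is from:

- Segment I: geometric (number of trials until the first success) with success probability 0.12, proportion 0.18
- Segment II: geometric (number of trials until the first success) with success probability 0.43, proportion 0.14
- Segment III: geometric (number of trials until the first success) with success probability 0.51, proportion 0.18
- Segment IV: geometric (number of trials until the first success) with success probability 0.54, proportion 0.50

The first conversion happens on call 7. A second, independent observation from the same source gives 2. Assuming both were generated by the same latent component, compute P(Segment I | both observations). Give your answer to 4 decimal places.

By Bayes' theorem, P(k | x) = P(Z=k) f_k(x) / Σ_j P(Z=j) f_j(x).
Since both observations come from the same component, the likelihood for component k is f_k(x₁)·f_k(x₂).
  L_I = [0.12·(1−0.12)^6 = 0.12·0.464404 = 0.0557285] × [0.1056] = 0.00588493
  L_II = [0.43·(1−0.43)^6 = 0.43·0.0342964 = 0.0147475] × [0.2451] = 0.00361461
  L_III = [0.51·(1−0.51)^6 = 0.51·0.0138413 = 0.00705906] × [0.2499] = 0.00176406
  L_IV = [0.54·(1−0.54)^6 = 0.54·0.0094743 = 0.00511612] × [0.2484] = 0.00127084
Unnormalised posteriors:
  P(Z=I)·L_I = 0.18 × 0.00588493 = 0.00105929
  P(Z=II)·L_II = 0.14 × 0.00361461 = 0.000506045
  P(Z=III)·L_III = 0.18 × 0.00176406 = 0.00031753
  P(Z=IV)·L_IV = 0.50 × 0.00127084 = 0.000635422
Denominator: 0.00105929 + 0.000506045 + 0.00031753 + 0.000635422 = 0.00251828
P(Segment I | data) = 0.00105929 / 0.00251828 ≈ 0.4206

0.4206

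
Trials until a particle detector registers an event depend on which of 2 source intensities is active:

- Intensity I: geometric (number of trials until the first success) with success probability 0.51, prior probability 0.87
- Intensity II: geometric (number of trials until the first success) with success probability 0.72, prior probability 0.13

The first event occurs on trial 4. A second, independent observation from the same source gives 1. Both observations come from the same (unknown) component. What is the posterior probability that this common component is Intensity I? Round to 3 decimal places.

Apply Bayes' rule: the posterior for each component is proportional to its prior times its likelihood at x.
Since both observations come from the same component, the likelihood for component k is f_k(x₁)·f_k(x₂).
  p_I = [0.51·(1−0.51)^3 = 0.51·0.117649 = 0.060001] × [0.51] = 0.0306005
  p_II = [0.72·(1−0.72)^3 = 0.72·0.021952 = 0.0158054] × [0.72] = 0.0113799
Unnormalised posteriors:
  π_I·p_I = 0.87 × 0.0306005 = 0.0266224
  π_II·p_II = 0.13 × 0.0113799 = 0.00147939
Sum: 0.0266224 + 0.00147939 = 0.0281018
So the posterior for Intensity I is 0.0266224 / 0.0281018 ≈ 0.947.

0.947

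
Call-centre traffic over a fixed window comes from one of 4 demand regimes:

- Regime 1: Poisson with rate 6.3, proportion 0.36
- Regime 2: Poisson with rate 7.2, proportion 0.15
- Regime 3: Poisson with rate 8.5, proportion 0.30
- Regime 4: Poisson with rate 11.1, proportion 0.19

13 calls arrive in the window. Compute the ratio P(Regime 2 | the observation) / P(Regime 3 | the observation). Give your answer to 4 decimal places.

0.2120

Posterior odds = (P(Z=i) f_i(x)) / (P(Z=j) f_j(x)); the normalising sum cancels.
Component likelihoods at x = 13 calls:
  f_1 = e^(−6.3)·6.3^13/13! = 0.00726259
  f_2 = e^(−7.2)·7.2^13/13! = 0.0167541
  f_3 = e^(−8.5)·8.5^13/13! = 0.039506
  f_4 = e^(−11.1)·11.1^13/13! = 0.0942431
Posterior odds = (P(Z=2)·f_2) / (P(Z=3)·f_3) = (0.15·0.0167541) / (0.30·0.039506) = 0.00251312 / 0.0118518 ≈ 0.2120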